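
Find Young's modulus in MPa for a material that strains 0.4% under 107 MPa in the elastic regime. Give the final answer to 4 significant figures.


E = sigma / epsilon
epsilon = 0.4% = 4e-03
E = 107 / 4e-03
E = 26750 MPa


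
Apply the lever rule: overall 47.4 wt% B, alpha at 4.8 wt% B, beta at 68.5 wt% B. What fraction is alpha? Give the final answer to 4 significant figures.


f_alpha = (C_beta - C0) / (C_beta - C_alpha)
f_alpha = (68.5 - 47.4) / (68.5 - 4.8)
f_alpha = 0.3312


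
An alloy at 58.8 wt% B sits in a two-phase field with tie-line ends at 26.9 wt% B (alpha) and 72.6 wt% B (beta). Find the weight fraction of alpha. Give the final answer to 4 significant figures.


f_alpha = (C_beta - C0) / (C_beta - C_alpha)
f_alpha = (72.6 - 58.8) / (72.6 - 26.9)
f_alpha = 0.302


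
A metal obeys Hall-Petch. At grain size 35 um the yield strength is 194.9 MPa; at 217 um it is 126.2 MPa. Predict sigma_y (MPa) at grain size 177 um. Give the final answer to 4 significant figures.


sigma_y = sigma0 + k / sqrt(d)
1/sqrt(d1) = 1/sqrt(3.5e-05) = 169.031;  1/sqrt(d2) = 67.8844
k = (sigma1 - sigma2) / (1/sqrt(d1) - 1/sqrt(d2)) = (194.9 - 126.2) / (169.031 - 67.8844) = 0.679213 MPa*m^0.5
sigma0 = sigma1 - k/sqrt(d1) = 194.9 - 0.679213*169.031 = 80.092 MPa
sigma_y(d3) = 80.092 + 0.679213 / sqrt(1.77e-04) = 131.1 MPa


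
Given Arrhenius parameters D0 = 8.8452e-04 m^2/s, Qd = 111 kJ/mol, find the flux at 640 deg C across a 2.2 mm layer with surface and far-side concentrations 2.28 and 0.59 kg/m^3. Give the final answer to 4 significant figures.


Step 1: D = D0 * exp(-Qd/(R*T))
T = 640 + 273.15 = 913.15 K
D = 8.8452e-04 * exp(-111e3 / (8.314 * 913.15)) = 3.95348e-10 m^2/s
Step 2: J = D * (C1 - C2) / dx
J = 3.95348e-10 * (2.28 - 0.59) / 2.2e-03
J = 3.037e-07 kg/(m^2*s)


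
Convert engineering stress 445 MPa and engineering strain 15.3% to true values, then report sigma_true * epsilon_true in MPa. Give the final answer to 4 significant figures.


sigma_true = sigma_eng * (1 + epsilon_eng)
sigma_true = 445 * (1 + 0.153) = 513.085 MPa
epsilon_true = ln(1 + epsilon_eng)
epsilon_true = ln(1 + 0.153) = 0.142367
sigma_true * epsilon_true = 513.085 * 0.142367 = 73.05 MPa


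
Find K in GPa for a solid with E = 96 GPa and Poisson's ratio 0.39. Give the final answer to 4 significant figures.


K = E / (3*(1-2*nu))
K = 96 / (3*(1-2*0.39))
K = 145.5 GPa


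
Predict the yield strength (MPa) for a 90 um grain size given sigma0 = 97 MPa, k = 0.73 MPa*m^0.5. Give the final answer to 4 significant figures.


sigma_y = sigma0 + k / sqrt(d)
d = 90 um = 9e-05 m
sigma_y = 97 + 0.73 / sqrt(9e-05)
sigma_y = 173.9 MPa


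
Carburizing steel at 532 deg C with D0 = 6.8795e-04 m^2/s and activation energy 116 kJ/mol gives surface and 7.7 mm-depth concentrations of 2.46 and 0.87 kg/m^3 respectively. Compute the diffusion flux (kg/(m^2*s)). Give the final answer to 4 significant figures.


Step 1: D = D0 * exp(-Qd/(R*T))
T = 532 + 273.15 = 805.15 K
D = 6.8795e-04 * exp(-116e3 / (8.314 * 805.15)) = 2.04978e-11 m^2/s
Step 2: J = D * (C1 - C2) / dx
J = 2.04978e-11 * (2.46 - 0.87) / 7.7e-03
J = 4.233e-09 kg/(m^2*s)


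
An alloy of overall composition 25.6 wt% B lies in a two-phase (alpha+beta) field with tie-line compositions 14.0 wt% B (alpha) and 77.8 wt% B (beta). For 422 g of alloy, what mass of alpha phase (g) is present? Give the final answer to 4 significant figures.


f_alpha = (C_beta - C0) / (C_beta - C_alpha)
f_alpha = (77.8 - 25.6) / (77.8 - 14.0) = 0.818182
m_alpha = f_alpha * m_total = 0.818182 * 422 = 345.3 g


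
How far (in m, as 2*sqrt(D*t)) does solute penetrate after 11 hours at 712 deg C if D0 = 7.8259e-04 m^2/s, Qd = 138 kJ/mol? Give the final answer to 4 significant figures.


Step 1: D = D0 * exp(-Qd/(R*T))
T = 985.15 K
D = 7.8259e-04 * exp(-138e3 / (8.314 * 985.15)) = 3.76905e-11 m^2/s
Step 2: L = 2*sqrt(D*t)
t = 11 h = 39600 s
L = 2*sqrt(3.76905e-11 * 39600) = 2.443e-03 m


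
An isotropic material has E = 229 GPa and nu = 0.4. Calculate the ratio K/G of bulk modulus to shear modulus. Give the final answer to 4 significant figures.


G = E / (2*(1+nu))
G = 229 / (2*(1+0.4)) = 81.7857 GPa
K = E / (3*(1-2*nu))
K = 229 / (3*(1-2*0.4)) = 381.667 GPa
K/G = 381.667 / 81.7857 = 4.667


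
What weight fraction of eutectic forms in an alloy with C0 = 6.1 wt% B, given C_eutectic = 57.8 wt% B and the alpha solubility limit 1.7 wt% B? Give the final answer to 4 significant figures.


f_primary = (C_e - C0) / (C_e - C_alpha_max)
f_primary = (57.8 - 6.1) / (57.8 - 1.7)
f_primary = 0.921569
f_eutectic = 1 - 0.921569 = 0.07843


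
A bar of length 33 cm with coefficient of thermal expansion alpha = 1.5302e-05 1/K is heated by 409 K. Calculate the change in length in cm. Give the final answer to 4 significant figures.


dL = L0 * alpha * dT
dL = 33 * 1.5302e-05 * 409
dL = 0.2065 cm


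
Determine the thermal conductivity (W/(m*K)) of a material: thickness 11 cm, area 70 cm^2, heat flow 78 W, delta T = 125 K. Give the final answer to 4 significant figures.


k = Q*L / (A*dT)
L = 0.11 m, A = 7e-03 m^2
k = 78 * 0.11 / (7e-03 * 125)
k = 9.806 W/(m*K)


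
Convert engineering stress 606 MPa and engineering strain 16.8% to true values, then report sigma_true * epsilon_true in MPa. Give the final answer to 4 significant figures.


sigma_true = sigma_eng * (1 + epsilon_eng)
sigma_true = 606 * (1 + 0.168) = 707.808 MPa
epsilon_true = ln(1 + epsilon_eng)
epsilon_true = ln(1 + 0.168) = 0.155293
sigma_true * epsilon_true = 707.808 * 0.155293 = 109.9 MPa


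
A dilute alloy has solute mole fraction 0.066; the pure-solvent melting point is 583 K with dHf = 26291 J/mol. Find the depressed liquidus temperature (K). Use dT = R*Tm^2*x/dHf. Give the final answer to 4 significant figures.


dT = R*Tm^2*x / dHf
dT = 8.314 * 583^2 * 0.066 / 26291
dT = 7.09388 K
T_new = 583 - 7.09388 = 575.9 K


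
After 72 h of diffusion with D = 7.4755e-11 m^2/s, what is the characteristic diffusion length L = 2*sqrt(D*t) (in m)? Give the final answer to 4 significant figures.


t = 72 hr = 259200 s
Diffusion length = 2*sqrt(D*t)
= 2*sqrt(7.4755e-11 * 259200)
= 8.804e-03 m


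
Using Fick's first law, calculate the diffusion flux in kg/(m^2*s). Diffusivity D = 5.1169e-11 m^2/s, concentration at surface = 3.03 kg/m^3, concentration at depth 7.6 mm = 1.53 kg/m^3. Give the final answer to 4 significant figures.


J = -D * (dC/dx) = D * (C1 - C2) / dx
J = 5.1169e-11 * (3.03 - 1.53) / 7.6e-03
J = 1.01e-08 kg/(m^2*s)


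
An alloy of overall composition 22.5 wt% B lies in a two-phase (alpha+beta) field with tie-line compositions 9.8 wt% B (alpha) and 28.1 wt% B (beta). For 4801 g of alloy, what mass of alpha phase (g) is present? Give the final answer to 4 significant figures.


f_alpha = (C_beta - C0) / (C_beta - C_alpha)
f_alpha = (28.1 - 22.5) / (28.1 - 9.8) = 0.306011
m_alpha = f_alpha * m_total = 0.306011 * 4801 = 1469 g


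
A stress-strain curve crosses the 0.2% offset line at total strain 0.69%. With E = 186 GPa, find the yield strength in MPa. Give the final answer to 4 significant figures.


Offset strain = 0.002
Elastic strain at yield = total_strain - offset = 6.9e-03 - 0.002 = 4.9e-03
sigma_y = E * elastic_strain = 186000 * 4.9e-03
sigma_y = 911.4 MPa


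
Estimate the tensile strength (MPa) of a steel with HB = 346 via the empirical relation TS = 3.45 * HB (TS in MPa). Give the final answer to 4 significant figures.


TS (MPa) = 3.45 * HB
TS = 3.45 * 346
TS = 1194 MPa


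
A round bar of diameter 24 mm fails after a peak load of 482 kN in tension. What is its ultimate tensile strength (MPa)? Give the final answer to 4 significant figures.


A0 = pi*(d/2)^2 = pi*(24/2)^2 = 452.389 mm^2
UTS = F_max / A0 = 482*1000 / 452.389
UTS = 1065 MPa


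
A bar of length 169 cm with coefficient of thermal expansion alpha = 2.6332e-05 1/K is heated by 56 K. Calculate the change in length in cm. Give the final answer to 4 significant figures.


dL = L0 * alpha * dT
dL = 169 * 2.6332e-05 * 56
dL = 0.2492 cm


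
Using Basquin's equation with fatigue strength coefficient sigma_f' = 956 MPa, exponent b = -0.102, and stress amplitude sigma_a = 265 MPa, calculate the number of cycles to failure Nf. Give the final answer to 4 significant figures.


sigma_a = sigma_f' * (2*Nf)^b
2*Nf = (sigma_a / sigma_f')^(1/b)
2*Nf = (265 / 956)^(1/-0.102)
2*Nf = 290311
Nf = 145200 cycles


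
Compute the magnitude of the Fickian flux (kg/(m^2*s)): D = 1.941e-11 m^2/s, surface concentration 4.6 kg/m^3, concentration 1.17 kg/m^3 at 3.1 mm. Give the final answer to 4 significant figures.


J = -D * (dC/dx) = D * (C1 - C2) / dx
J = 1.941e-11 * (4.6 - 1.17) / 3.1e-03
J = 2.148e-08 kg/(m^2*s)


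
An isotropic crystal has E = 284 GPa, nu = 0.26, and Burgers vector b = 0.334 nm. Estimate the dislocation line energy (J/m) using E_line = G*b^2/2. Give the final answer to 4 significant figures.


Step 1: G = E / (2*(1+nu))
G = 284 / (2*(1+0.26)) = 112.698 GPa = 1.12698e+11 Pa
Step 2: E_line = G*b^2/2
b = 0.334 nm = 3.34e-10 m
E_line = 0.5 * 1.12698e+11 * (3.34e-10)^2 = 6.286e-09 J/m


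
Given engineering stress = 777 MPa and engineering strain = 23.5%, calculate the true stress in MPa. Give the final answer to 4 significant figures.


sigma_true = sigma_eng * (1 + epsilon_eng)
sigma_true = 777 * (1 + 0.235)
sigma_true = 959.6 MPa


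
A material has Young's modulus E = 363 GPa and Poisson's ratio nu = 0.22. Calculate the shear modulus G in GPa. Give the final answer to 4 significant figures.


G = E / (2*(1+nu))
G = 363 / (2*(1+0.22))
G = 148.8 GPa


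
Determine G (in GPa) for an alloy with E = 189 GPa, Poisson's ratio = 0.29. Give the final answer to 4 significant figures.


G = E / (2*(1+nu))
G = 189 / (2*(1+0.29))
G = 73.26 GPa


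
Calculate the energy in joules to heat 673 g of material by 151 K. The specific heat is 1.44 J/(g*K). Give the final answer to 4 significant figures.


Q = m * cp * dT
Q = 673 * 1.44 * 151
Q = 146300 J


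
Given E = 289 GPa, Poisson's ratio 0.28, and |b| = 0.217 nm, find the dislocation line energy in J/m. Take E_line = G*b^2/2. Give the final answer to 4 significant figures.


Step 1: G = E / (2*(1+nu))
G = 289 / (2*(1+0.28)) = 112.891 GPa = 1.12891e+11 Pa
Step 2: E_line = G*b^2/2
b = 0.217 nm = 2.17e-10 m
E_line = 0.5 * 1.12891e+11 * (2.17e-10)^2 = 2.658e-09 J/m


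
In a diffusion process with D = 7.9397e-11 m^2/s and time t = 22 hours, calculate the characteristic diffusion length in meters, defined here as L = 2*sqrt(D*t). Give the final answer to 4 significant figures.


t = 22 hr = 79200 s
Diffusion length = 2*sqrt(D*t)
= 2*sqrt(7.9397e-11 * 79200)
= 5.015e-03 m


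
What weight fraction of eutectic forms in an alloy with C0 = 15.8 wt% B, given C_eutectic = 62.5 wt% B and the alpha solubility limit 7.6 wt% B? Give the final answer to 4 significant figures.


f_primary = (C_e - C0) / (C_e - C_alpha_max)
f_primary = (62.5 - 15.8) / (62.5 - 7.6)
f_primary = 0.850638
f_eutectic = 1 - 0.850638 = 0.1494


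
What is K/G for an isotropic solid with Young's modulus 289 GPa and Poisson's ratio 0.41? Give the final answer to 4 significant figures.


G = E / (2*(1+nu))
G = 289 / (2*(1+0.41)) = 102.482 GPa
K = E / (3*(1-2*nu))
K = 289 / (3*(1-2*0.41)) = 535.185 GPa
K/G = 535.185 / 102.482 = 5.222


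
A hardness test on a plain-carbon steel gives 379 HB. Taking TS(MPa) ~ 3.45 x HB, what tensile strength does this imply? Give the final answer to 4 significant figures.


TS (MPa) = 3.45 * HB
TS = 3.45 * 379
TS = 1308 MPa


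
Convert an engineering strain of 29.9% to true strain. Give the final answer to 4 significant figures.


epsilon_true = ln(1 + epsilon_eng)
epsilon_true = ln(1 + 0.299)
epsilon_true = 0.2616


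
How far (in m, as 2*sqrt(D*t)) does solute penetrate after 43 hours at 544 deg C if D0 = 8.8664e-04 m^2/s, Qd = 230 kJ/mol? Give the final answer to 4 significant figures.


Step 1: D = D0 * exp(-Qd/(R*T))
T = 817.15 K
D = 8.8664e-04 * exp(-230e3 / (8.314 * 817.15)) = 1.75767e-18 m^2/s
Step 2: L = 2*sqrt(D*t)
t = 43 h = 154800 s
L = 2*sqrt(1.75767e-18 * 154800) = 1.043e-06 m


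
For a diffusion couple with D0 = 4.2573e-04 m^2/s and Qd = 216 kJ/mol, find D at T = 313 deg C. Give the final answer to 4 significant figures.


D = D0 * exp(-Qd / (R*T))
T = 586.15 K
D = 4.2573e-04 * exp(-216e3 / (8.314 * 586.15))
D = 2.397e-23 m^2/s


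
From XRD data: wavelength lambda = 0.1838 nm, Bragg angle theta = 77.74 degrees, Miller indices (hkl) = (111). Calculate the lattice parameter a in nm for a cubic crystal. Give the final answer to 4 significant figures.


d = lambda / (2*sin(theta))
d = 0.1838 / (2*sin(77.74 deg))
d = 0.0940448 nm
a = d * sqrt(h^2+k^2+l^2) = 0.0940448 * sqrt(3)
a = 0.1629 nm


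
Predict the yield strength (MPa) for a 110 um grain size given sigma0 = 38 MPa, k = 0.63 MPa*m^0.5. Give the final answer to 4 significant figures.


sigma_y = sigma0 + k / sqrt(d)
d = 110 um = 1.1e-04 m
sigma_y = 38 + 0.63 / sqrt(1.1e-04)
sigma_y = 98.07 MPa


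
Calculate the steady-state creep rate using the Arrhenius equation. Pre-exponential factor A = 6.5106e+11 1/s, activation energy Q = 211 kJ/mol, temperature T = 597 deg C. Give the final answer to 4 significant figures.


rate = A * exp(-Q / (R*T))
T = 597 + 273.15 = 870.15 K
rate = 6.5106e+11 * exp(-211e3 / (8.314 * 870.15))
rate = 0.1403 1/s


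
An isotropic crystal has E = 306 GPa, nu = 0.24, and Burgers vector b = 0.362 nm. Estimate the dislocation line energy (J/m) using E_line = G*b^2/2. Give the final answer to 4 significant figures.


Step 1: G = E / (2*(1+nu))
G = 306 / (2*(1+0.24)) = 123.387 GPa = 1.23387e+11 Pa
Step 2: E_line = G*b^2/2
b = 0.362 nm = 3.62e-10 m
E_line = 0.5 * 1.23387e+11 * (3.62e-10)^2 = 8.085e-09 J/m


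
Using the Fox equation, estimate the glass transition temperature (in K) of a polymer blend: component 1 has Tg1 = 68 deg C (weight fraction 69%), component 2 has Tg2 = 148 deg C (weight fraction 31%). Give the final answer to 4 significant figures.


1/Tg = w1/Tg1 + w2/Tg2 (in Kelvin)
Tg1 = 341.15 K, Tg2 = 421.15 K
1/Tg = 0.69/341.15 + 0.31/421.15
Tg = 362.5 K


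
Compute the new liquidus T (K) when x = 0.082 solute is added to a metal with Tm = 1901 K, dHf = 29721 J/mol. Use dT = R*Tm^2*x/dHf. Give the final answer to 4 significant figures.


dT = R*Tm^2*x / dHf
dT = 8.314 * 1901^2 * 0.082 / 29721
dT = 82.8943 K
T_new = 1901 - 82.8943 = 1818 K


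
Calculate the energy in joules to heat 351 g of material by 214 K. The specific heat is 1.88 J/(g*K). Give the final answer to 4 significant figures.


Q = m * cp * dT
Q = 351 * 1.88 * 214
Q = 141200 J


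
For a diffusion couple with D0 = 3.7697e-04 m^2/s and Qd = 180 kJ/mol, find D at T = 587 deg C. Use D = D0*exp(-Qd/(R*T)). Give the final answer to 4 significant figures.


D = D0 * exp(-Qd / (R*T))
T = 860.15 K
D = 3.7697e-04 * exp(-180e3 / (8.314 * 860.15))
D = 4.416e-15 m^2/s


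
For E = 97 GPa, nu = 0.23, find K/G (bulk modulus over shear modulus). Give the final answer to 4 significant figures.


G = E / (2*(1+nu))
G = 97 / (2*(1+0.23)) = 39.4309 GPa
K = E / (3*(1-2*nu))
K = 97 / (3*(1-2*0.23)) = 59.8765 GPa
K/G = 59.8765 / 39.4309 = 1.519


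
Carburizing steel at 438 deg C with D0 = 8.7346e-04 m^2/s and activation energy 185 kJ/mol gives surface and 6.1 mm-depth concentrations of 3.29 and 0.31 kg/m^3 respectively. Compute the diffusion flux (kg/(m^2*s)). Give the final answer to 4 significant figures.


Step 1: D = D0 * exp(-Qd/(R*T))
T = 438 + 273.15 = 711.15 K
D = 8.7346e-04 * exp(-185e3 / (8.314 * 711.15)) = 2.25075e-17 m^2/s
Step 2: J = D * (C1 - C2) / dx
J = 2.25075e-17 * (3.29 - 0.31) / 6.1e-03
J = 1.1e-14 kg/(m^2*s)


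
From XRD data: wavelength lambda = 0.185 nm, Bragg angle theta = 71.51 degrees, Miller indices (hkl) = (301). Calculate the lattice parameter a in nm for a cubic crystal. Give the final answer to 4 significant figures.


d = lambda / (2*sin(theta))
d = 0.185 / (2*sin(71.51 deg))
d = 0.0975348 nm
a = d * sqrt(h^2+k^2+l^2) = 0.0975348 * sqrt(10)
a = 0.3084 nm


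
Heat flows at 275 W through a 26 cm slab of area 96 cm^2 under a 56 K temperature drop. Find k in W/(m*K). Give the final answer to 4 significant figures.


k = Q*L / (A*dT)
L = 0.26 m, A = 9.6e-03 m^2
k = 275 * 0.26 / (9.6e-03 * 56)
k = 133 W/(m*K)


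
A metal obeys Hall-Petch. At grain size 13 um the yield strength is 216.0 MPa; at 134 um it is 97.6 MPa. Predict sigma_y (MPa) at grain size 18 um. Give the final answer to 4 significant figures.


sigma_y = sigma0 + k / sqrt(d)
1/sqrt(d1) = 1/sqrt(1.3e-05) = 277.35;  1/sqrt(d2) = 86.3868
k = (sigma1 - sigma2) / (1/sqrt(d1) - 1/sqrt(d2)) = (216.0 - 97.6) / (277.35 - 86.3868) = 0.620015 MPa*m^0.5
sigma0 = sigma1 - k/sqrt(d1) = 216.0 - 0.620015*277.35 = 44.0389 MPa
sigma_y(d3) = 44.0389 + 0.620015 / sqrt(1.8e-05) = 190.2 MPa


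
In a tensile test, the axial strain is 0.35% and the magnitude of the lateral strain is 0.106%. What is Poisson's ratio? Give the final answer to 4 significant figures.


nu = -epsilon_lat / epsilon_axial
Lateral strain is contraction (negative), so using magnitudes:
nu = 0.106 / 0.35
nu = 0.3029


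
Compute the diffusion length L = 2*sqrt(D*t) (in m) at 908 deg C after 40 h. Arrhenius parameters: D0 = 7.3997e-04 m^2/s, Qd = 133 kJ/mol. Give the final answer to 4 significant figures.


Step 1: D = D0 * exp(-Qd/(R*T))
T = 1181.15 K
D = 7.3997e-04 * exp(-133e3 / (8.314 * 1181.15)) = 9.71114e-10 m^2/s
Step 2: L = 2*sqrt(D*t)
t = 40 h = 144000 s
L = 2*sqrt(9.71114e-10 * 144000) = 0.02365 m


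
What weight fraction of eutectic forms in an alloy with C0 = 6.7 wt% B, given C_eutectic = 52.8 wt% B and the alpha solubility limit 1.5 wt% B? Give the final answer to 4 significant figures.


f_primary = (C_e - C0) / (C_e - C_alpha_max)
f_primary = (52.8 - 6.7) / (52.8 - 1.5)
f_primary = 0.898635
f_eutectic = 1 - 0.898635 = 0.1014


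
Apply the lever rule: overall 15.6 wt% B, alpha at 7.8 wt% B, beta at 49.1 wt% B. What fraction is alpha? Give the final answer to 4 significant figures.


f_alpha = (C_beta - C0) / (C_beta - C_alpha)
f_alpha = (49.1 - 15.6) / (49.1 - 7.8)
f_alpha = 0.8111


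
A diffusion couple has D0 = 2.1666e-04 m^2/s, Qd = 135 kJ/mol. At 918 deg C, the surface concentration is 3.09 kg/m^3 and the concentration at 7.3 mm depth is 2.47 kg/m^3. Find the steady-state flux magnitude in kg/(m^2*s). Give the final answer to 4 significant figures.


Step 1: D = D0 * exp(-Qd/(R*T))
T = 918 + 273.15 = 1191.15 K
D = 2.1666e-04 * exp(-135e3 / (8.314 * 1191.15)) = 2.6032e-10 m^2/s
Step 2: J = D * (C1 - C2) / dx
J = 2.6032e-10 * (3.09 - 2.47) / 7.3e-03
J = 2.211e-08 kg/(m^2*s)


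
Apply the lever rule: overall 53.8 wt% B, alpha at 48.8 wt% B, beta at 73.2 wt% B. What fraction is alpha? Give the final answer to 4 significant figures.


f_alpha = (C_beta - C0) / (C_beta - C_alpha)
f_alpha = (73.2 - 53.8) / (73.2 - 48.8)
f_alpha = 0.7951


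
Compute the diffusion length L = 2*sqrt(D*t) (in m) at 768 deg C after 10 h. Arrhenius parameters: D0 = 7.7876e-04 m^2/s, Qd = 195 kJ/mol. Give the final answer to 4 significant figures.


Step 1: D = D0 * exp(-Qd/(R*T))
T = 1041.15 K
D = 7.7876e-04 * exp(-195e3 / (8.314 * 1041.15)) = 1.28196e-13 m^2/s
Step 2: L = 2*sqrt(D*t)
t = 10 h = 36000 s
L = 2*sqrt(1.28196e-13 * 36000) = 1.359e-04 m


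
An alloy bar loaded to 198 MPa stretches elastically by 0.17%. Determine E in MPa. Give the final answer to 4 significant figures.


E = sigma / epsilon
epsilon = 0.17% = 1.7e-03
E = 198 / 1.7e-03
E = 116500 MPa


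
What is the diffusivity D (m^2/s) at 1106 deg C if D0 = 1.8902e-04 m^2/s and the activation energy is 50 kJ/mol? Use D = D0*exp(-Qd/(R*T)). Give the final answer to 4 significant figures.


D = D0 * exp(-Qd / (R*T))
T = 1379.15 K
D = 1.8902e-04 * exp(-50e3 / (8.314 * 1379.15))
D = 2.414e-06 m^2/s


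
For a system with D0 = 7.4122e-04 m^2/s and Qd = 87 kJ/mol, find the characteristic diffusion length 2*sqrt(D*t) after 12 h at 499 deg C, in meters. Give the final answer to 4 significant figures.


Step 1: D = D0 * exp(-Qd/(R*T))
T = 772.15 K
D = 7.4122e-04 * exp(-87e3 / (8.314 * 772.15)) = 9.64566e-10 m^2/s
Step 2: L = 2*sqrt(D*t)
t = 12 h = 43200 s
L = 2*sqrt(9.64566e-10 * 43200) = 0.01291 m


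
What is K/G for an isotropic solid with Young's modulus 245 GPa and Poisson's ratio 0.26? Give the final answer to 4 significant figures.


G = E / (2*(1+nu))
G = 245 / (2*(1+0.26)) = 97.2222 GPa
K = E / (3*(1-2*nu))
K = 245 / (3*(1-2*0.26)) = 170.139 GPa
K/G = 170.139 / 97.2222 = 1.75


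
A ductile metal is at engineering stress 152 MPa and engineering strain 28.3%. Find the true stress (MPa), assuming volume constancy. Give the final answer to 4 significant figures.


sigma_true = sigma_eng * (1 + epsilon_eng)
sigma_true = 152 * (1 + 0.283)
sigma_true = 195 MPa


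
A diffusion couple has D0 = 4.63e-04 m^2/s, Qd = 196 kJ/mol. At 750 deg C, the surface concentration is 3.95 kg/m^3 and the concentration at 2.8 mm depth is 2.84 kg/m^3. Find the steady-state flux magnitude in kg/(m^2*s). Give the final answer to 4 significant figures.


Step 1: D = D0 * exp(-Qd/(R*T))
T = 750 + 273.15 = 1023.15 K
D = 4.63e-04 * exp(-196e3 / (8.314 * 1023.15)) = 4.55908e-14 m^2/s
Step 2: J = D * (C1 - C2) / dx
J = 4.55908e-14 * (3.95 - 2.84) / 2.8e-03
J = 1.807e-11 kg/(m^2*s)


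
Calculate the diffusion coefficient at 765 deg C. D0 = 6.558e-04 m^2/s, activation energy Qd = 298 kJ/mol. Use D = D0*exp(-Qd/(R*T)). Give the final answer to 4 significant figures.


D = D0 * exp(-Qd / (R*T))
T = 1038.15 K
D = 6.558e-04 * exp(-298e3 / (8.314 * 1038.15))
D = 6.642e-19 m^2/s


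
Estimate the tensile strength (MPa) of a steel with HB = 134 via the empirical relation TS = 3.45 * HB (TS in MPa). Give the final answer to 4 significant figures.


TS (MPa) = 3.45 * HB
TS = 3.45 * 134
TS = 462.3 MPa


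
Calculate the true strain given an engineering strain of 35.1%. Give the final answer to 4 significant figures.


epsilon_true = ln(1 + epsilon_eng)
epsilon_true = ln(1 + 0.351)
epsilon_true = 0.3008


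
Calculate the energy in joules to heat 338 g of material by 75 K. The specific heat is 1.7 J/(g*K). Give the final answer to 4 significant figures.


Q = m * cp * dT
Q = 338 * 1.7 * 75
Q = 43100 J


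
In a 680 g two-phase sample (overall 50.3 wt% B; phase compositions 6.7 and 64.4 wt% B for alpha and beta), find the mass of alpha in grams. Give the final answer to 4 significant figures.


f_alpha = (C_beta - C0) / (C_beta - C_alpha)
f_alpha = (64.4 - 50.3) / (64.4 - 6.7) = 0.244367
m_alpha = f_alpha * m_total = 0.244367 * 680 = 166.2 g


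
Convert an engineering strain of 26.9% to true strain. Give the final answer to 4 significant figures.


epsilon_true = ln(1 + epsilon_eng)
epsilon_true = ln(1 + 0.269)
epsilon_true = 0.2382


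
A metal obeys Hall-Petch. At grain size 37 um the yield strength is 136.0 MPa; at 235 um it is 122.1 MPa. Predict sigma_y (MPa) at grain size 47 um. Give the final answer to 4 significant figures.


sigma_y = sigma0 + k / sqrt(d)
1/sqrt(d1) = 1/sqrt(3.7e-05) = 164.399;  1/sqrt(d2) = 65.2328
k = (sigma1 - sigma2) / (1/sqrt(d1) - 1/sqrt(d2)) = (136.0 - 122.1) / (164.399 - 65.2328) = 0.140169 MPa*m^0.5
sigma0 = sigma1 - k/sqrt(d1) = 136.0 - 0.140169*164.399 = 112.956 MPa
sigma_y(d3) = 112.956 + 0.140169 / sqrt(4.7e-05) = 133.4 MPa


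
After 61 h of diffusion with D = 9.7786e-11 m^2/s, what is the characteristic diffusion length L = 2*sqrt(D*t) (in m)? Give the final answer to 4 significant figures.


t = 61 hr = 219600 s
Diffusion length = 2*sqrt(D*t)
= 2*sqrt(9.7786e-11 * 219600)
= 9.268e-03 m


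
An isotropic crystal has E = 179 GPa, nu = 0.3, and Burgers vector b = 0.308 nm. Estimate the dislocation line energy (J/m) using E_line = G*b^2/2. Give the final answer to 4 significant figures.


Step 1: G = E / (2*(1+nu))
G = 179 / (2*(1+0.3)) = 68.8462 GPa = 6.88462e+10 Pa
Step 2: E_line = G*b^2/2
b = 0.308 nm = 3.08e-10 m
E_line = 0.5 * 6.88462e+10 * (3.08e-10)^2 = 3.266e-09 J/m


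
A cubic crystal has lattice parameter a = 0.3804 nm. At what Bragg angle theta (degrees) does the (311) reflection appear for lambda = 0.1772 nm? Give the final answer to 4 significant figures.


d = a / sqrt(h^2+k^2+l^2)
d = 0.3804 / sqrt(11) = 0.114695 nm
lambda = 2*d*sin(theta)  =>  sin(theta) = lambda / (2*d)
sin(theta) = 0.1772 / (2 * 0.114695) = 0.772484
theta = 50.58 deg


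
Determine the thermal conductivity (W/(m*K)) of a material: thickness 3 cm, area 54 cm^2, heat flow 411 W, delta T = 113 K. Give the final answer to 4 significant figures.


k = Q*L / (A*dT)
L = 0.03 m, A = 5.4e-03 m^2
k = 411 * 0.03 / (5.4e-03 * 113)
k = 20.21 W/(m*K)


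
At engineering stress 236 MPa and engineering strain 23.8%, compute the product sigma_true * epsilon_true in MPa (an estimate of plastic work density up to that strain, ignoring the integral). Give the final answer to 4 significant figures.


sigma_true = sigma_eng * (1 + epsilon_eng)
sigma_true = 236 * (1 + 0.238) = 292.168 MPa
epsilon_true = ln(1 + epsilon_eng)
epsilon_true = ln(1 + 0.238) = 0.213497
sigma_true * epsilon_true = 292.168 * 0.213497 = 62.38 MPa


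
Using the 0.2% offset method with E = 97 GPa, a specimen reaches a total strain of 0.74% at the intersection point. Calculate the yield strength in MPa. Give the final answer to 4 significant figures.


Offset strain = 0.002
Elastic strain at yield = total_strain - offset = 7.4e-03 - 0.002 = 5.4e-03
sigma_y = E * elastic_strain = 97000 * 5.4e-03
sigma_y = 523.8 MPa


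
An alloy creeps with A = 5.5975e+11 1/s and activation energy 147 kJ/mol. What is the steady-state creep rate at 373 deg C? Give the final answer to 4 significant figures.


rate = A * exp(-Q / (R*T))
T = 373 + 273.15 = 646.15 K
rate = 5.5975e+11 * exp(-147e3 / (8.314 * 646.15))
rate = 0.7313 1/s


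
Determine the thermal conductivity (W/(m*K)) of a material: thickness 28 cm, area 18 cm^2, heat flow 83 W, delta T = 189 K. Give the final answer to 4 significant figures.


k = Q*L / (A*dT)
L = 0.28 m, A = 1.8e-03 m^2
k = 83 * 0.28 / (1.8e-03 * 189)
k = 68.31 W/(m*K)


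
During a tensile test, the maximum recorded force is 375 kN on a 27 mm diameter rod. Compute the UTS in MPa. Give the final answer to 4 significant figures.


A0 = pi*(d/2)^2 = pi*(27/2)^2 = 572.555 mm^2
UTS = F_max / A0 = 375*1000 / 572.555
UTS = 655 MPa


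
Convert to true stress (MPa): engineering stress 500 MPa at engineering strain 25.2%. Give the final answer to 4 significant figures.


sigma_true = sigma_eng * (1 + epsilon_eng)
sigma_true = 500 * (1 + 0.252)
sigma_true = 626 MPa


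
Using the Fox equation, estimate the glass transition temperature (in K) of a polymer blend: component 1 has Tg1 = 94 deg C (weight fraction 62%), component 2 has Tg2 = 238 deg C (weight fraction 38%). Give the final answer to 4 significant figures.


1/Tg = w1/Tg1 + w2/Tg2 (in Kelvin)
Tg1 = 367.15 K, Tg2 = 511.15 K
1/Tg = 0.62/367.15 + 0.38/511.15
Tg = 411.2 K


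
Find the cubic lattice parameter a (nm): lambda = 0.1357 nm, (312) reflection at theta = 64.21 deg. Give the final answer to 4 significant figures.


d = lambda / (2*sin(theta))
d = 0.1357 / (2*sin(64.21 deg))
d = 0.0753558 nm
a = d * sqrt(h^2+k^2+l^2) = 0.0753558 * sqrt(14)
a = 0.282 nm


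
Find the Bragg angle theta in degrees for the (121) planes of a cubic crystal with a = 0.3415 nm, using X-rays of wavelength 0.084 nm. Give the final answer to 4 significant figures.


d = a / sqrt(h^2+k^2+l^2)
d = 0.3415 / sqrt(6) = 0.139417 nm
lambda = 2*d*sin(theta)  =>  sin(theta) = lambda / (2*d)
sin(theta) = 0.084 / (2 * 0.139417) = 0.301255
theta = 17.53 deg


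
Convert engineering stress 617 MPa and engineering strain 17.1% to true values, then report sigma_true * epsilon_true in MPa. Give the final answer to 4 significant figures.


sigma_true = sigma_eng * (1 + epsilon_eng)
sigma_true = 617 * (1 + 0.171) = 722.507 MPa
epsilon_true = ln(1 + epsilon_eng)
epsilon_true = ln(1 + 0.171) = 0.157858
sigma_true * epsilon_true = 722.507 * 0.157858 = 114.1 MPa


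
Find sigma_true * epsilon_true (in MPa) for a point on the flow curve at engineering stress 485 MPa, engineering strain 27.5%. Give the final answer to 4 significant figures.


sigma_true = sigma_eng * (1 + epsilon_eng)
sigma_true = 485 * (1 + 0.275) = 618.375 MPa
epsilon_true = ln(1 + epsilon_eng)
epsilon_true = ln(1 + 0.275) = 0.242946
sigma_true * epsilon_true = 618.375 * 0.242946 = 150.2 MPa


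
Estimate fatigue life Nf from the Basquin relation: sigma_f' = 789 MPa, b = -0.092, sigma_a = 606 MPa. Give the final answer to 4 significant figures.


sigma_a = sigma_f' * (2*Nf)^b
2*Nf = (sigma_a / sigma_f')^(1/b)
2*Nf = (606 / 789)^(1/-0.092)
2*Nf = 17.6076
Nf = 8.804 cycles


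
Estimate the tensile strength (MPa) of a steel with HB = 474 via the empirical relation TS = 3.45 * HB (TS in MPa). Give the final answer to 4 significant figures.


TS (MPa) = 3.45 * HB
TS = 3.45 * 474
TS = 1635 MPa


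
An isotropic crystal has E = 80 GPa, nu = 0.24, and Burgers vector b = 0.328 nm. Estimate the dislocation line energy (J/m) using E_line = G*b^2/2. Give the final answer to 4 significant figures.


Step 1: G = E / (2*(1+nu))
G = 80 / (2*(1+0.24)) = 32.2581 GPa = 3.22581e+10 Pa
Step 2: E_line = G*b^2/2
b = 0.328 nm = 3.28e-10 m
E_line = 0.5 * 3.22581e+10 * (3.28e-10)^2 = 1.735e-09 J/m


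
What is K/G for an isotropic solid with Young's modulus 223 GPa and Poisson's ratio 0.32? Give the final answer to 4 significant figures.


G = E / (2*(1+nu))
G = 223 / (2*(1+0.32)) = 84.4697 GPa
K = E / (3*(1-2*nu))
K = 223 / (3*(1-2*0.32)) = 206.481 GPa
K/G = 206.481 / 84.4697 = 2.444


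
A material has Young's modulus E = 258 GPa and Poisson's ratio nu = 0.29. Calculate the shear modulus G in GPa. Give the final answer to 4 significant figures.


G = E / (2*(1+nu))
G = 258 / (2*(1+0.29))
G = 100 GPa


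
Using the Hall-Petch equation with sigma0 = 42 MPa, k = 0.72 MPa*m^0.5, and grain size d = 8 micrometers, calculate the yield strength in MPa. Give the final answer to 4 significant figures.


sigma_y = sigma0 + k / sqrt(d)
d = 8 um = 8e-06 m
sigma_y = 42 + 0.72 / sqrt(8e-06)
sigma_y = 296.6 MPa


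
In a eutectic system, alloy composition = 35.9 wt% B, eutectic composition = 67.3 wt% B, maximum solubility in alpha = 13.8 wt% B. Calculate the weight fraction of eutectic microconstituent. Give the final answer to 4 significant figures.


f_primary = (C_e - C0) / (C_e - C_alpha_max)
f_primary = (67.3 - 35.9) / (67.3 - 13.8)
f_primary = 0.586916
f_eutectic = 1 - 0.586916 = 0.4131


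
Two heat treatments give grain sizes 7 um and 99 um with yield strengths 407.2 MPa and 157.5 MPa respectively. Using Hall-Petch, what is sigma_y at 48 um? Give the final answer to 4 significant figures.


sigma_y = sigma0 + k / sqrt(d)
1/sqrt(d1) = 1/sqrt(7e-06) = 377.964;  1/sqrt(d2) = 100.504
k = (sigma1 - sigma2) / (1/sqrt(d1) - 1/sqrt(d2)) = (407.2 - 157.5) / (377.964 - 100.504) = 0.899947 MPa*m^0.5
sigma0 = sigma1 - k/sqrt(d1) = 407.2 - 0.899947*377.964 = 67.0519 MPa
sigma_y(d3) = 67.0519 + 0.899947 / sqrt(4.8e-05) = 196.9 MPa


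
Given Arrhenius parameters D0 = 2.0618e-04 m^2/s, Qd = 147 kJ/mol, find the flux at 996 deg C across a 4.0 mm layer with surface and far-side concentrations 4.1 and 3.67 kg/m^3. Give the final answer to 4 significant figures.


Step 1: D = D0 * exp(-Qd/(R*T))
T = 996 + 273.15 = 1269.15 K
D = 2.0618e-04 * exp(-147e3 / (8.314 * 1269.15)) = 1.83621e-10 m^2/s
Step 2: J = D * (C1 - C2) / dx
J = 1.83621e-10 * (4.1 - 3.67) / 4e-03
J = 1.974e-08 kg/(m^2*s)


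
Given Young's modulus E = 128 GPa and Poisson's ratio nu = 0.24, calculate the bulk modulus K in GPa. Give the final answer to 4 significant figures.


K = E / (3*(1-2*nu))
K = 128 / (3*(1-2*0.24))
K = 82.05 GPa


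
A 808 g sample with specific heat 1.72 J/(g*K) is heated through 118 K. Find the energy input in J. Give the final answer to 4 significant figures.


Q = m * cp * dT
Q = 808 * 1.72 * 118
Q = 164000 J


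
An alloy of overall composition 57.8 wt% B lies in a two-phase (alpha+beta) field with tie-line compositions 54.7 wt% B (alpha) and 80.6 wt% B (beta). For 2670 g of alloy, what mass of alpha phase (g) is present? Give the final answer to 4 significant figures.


f_alpha = (C_beta - C0) / (C_beta - C_alpha)
f_alpha = (80.6 - 57.8) / (80.6 - 54.7) = 0.880309
m_alpha = f_alpha * m_total = 0.880309 * 2670 = 2350 g


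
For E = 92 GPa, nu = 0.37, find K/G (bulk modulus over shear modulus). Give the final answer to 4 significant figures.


G = E / (2*(1+nu))
G = 92 / (2*(1+0.37)) = 33.5766 GPa
K = E / (3*(1-2*nu))
K = 92 / (3*(1-2*0.37)) = 117.949 GPa
K/G = 117.949 / 33.5766 = 3.513


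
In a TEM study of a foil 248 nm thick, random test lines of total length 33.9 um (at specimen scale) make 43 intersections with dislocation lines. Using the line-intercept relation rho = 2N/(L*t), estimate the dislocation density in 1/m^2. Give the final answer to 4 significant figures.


rho = 2N / (L * t)
L = 33.9 um = 3.39e-05 m, t = 248 nm = 2.48e-07 m
rho = 2 * 43 / (3.39e-05 * 2.48e-07)
rho = 1.023e+13 1/m^2


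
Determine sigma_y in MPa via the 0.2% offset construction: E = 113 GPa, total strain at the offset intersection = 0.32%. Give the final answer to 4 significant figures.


Offset strain = 0.002
Elastic strain at yield = total_strain - offset = 3.2e-03 - 0.002 = 1.2e-03
sigma_y = E * elastic_strain = 113000 * 1.2e-03
sigma_y = 135.6 MPa


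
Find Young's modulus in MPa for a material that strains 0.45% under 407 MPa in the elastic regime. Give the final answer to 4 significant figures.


E = sigma / epsilon
epsilon = 0.45% = 4.5e-03
E = 407 / 4.5e-03
E = 90440 MPa


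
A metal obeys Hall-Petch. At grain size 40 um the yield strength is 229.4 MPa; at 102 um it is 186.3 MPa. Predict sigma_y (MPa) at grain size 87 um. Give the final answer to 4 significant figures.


sigma_y = sigma0 + k / sqrt(d)
1/sqrt(d1) = 1/sqrt(4e-05) = 158.114;  1/sqrt(d2) = 99.0148
k = (sigma1 - sigma2) / (1/sqrt(d1) - 1/sqrt(d2)) = (229.4 - 186.3) / (158.114 - 99.0148) = 0.729283 MPa*m^0.5
sigma0 = sigma1 - k/sqrt(d1) = 229.4 - 0.729283*158.114 = 114.09 MPa
sigma_y(d3) = 114.09 + 0.729283 / sqrt(8.7e-05) = 192.3 MPa


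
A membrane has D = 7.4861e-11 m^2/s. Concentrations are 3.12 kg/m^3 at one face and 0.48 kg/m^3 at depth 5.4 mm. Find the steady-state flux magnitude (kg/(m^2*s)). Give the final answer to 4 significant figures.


J = -D * (dC/dx) = D * (C1 - C2) / dx
J = 7.4861e-11 * (3.12 - 0.48) / 5.4e-03
J = 3.66e-08 kg/(m^2*s)


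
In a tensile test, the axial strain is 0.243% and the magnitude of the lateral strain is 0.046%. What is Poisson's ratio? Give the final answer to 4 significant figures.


nu = -epsilon_lat / epsilon_axial
Lateral strain is contraction (negative), so using magnitudes:
nu = 0.046 / 0.243
nu = 0.1893


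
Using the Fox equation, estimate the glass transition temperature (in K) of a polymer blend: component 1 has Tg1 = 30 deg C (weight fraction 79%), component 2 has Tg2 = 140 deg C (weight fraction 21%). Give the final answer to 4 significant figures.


1/Tg = w1/Tg1 + w2/Tg2 (in Kelvin)
Tg1 = 303.15 K, Tg2 = 413.15 K
1/Tg = 0.79/303.15 + 0.21/413.15
Tg = 321.1 K


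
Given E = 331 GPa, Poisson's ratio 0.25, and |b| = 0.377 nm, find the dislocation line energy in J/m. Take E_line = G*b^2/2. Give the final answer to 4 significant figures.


Step 1: G = E / (2*(1+nu))
G = 331 / (2*(1+0.25)) = 132.4 GPa = 1.324e+11 Pa
Step 2: E_line = G*b^2/2
b = 0.377 nm = 3.77e-10 m
E_line = 0.5 * 1.324e+11 * (3.77e-10)^2 = 9.409e-09 J/m


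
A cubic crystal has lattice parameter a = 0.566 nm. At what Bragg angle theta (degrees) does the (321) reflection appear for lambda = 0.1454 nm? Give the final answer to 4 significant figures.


d = a / sqrt(h^2+k^2+l^2)
d = 0.566 / sqrt(14) = 0.15127 nm
lambda = 2*d*sin(theta)  =>  sin(theta) = lambda / (2*d)
sin(theta) = 0.1454 / (2 * 0.15127) = 0.480598
theta = 28.72 deg


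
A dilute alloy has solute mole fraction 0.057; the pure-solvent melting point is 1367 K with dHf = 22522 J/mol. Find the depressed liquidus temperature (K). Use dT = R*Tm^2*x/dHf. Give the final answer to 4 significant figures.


dT = R*Tm^2*x / dHf
dT = 8.314 * 1367^2 * 0.057 / 22522
dT = 39.3201 K
T_new = 1367 - 39.3201 = 1328 K


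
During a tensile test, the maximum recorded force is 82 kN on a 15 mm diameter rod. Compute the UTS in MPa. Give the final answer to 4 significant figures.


A0 = pi*(d/2)^2 = pi*(15/2)^2 = 176.715 mm^2
UTS = F_max / A0 = 82*1000 / 176.715
UTS = 464 MPa


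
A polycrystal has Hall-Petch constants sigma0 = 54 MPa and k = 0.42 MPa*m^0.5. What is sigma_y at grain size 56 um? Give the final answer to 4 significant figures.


sigma_y = sigma0 + k / sqrt(d)
d = 56 um = 5.6e-05 m
sigma_y = 54 + 0.42 / sqrt(5.6e-05)
sigma_y = 110.1 MPa


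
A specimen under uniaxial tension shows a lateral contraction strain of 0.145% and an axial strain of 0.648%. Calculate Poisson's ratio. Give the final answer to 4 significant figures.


nu = -epsilon_lat / epsilon_axial
Lateral strain is contraction (negative), so using magnitudes:
nu = 0.145 / 0.648
nu = 0.2238


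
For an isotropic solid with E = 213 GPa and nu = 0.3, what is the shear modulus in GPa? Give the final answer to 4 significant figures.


G = E / (2*(1+nu))
G = 213 / (2*(1+0.3))
G = 81.92 GPa


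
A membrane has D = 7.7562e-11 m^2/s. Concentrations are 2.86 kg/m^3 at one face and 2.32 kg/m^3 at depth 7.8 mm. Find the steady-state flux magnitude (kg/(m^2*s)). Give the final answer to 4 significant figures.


J = -D * (dC/dx) = D * (C1 - C2) / dx
J = 7.7562e-11 * (2.86 - 2.32) / 7.8e-03
J = 5.37e-09 kg/(m^2*s)


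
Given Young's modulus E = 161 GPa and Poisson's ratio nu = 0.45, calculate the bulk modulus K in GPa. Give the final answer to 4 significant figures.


K = E / (3*(1-2*nu))
K = 161 / (3*(1-2*0.45))
K = 536.7 GPa


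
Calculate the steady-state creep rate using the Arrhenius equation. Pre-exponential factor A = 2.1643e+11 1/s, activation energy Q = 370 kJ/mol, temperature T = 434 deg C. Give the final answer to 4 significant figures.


rate = A * exp(-Q / (R*T))
T = 434 + 273.15 = 707.15 K
rate = 2.1643e+11 * exp(-370e3 / (8.314 * 707.15))
rate = 1.009e-16 1/s


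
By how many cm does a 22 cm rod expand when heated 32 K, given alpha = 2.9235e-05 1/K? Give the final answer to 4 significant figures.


dL = L0 * alpha * dT
dL = 22 * 2.9235e-05 * 32
dL = 0.02058 cm


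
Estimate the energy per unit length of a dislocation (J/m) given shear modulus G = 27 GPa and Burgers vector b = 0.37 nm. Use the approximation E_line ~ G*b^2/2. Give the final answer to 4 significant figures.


E = G*b^2/2
b = 0.37 nm = 3.7e-10 m
G = 27 GPa = 2.7e+10 Pa
E = 0.5 * 2.7e+10 * (3.7e-10)^2
E = 1.848e-09 J/m


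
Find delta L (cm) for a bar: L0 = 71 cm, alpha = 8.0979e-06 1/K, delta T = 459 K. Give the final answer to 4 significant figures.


dL = L0 * alpha * dT
dL = 71 * 8.0979e-06 * 459
dL = 0.2639 cm


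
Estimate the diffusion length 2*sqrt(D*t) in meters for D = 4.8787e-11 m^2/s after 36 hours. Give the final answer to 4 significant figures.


t = 36 hr = 129600 s
Diffusion length = 2*sqrt(D*t)
= 2*sqrt(4.8787e-11 * 129600)
= 5.029e-03 m


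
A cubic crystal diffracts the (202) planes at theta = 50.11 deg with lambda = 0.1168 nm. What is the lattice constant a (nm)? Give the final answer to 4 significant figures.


d = lambda / (2*sin(theta))
d = 0.1168 / (2*sin(50.11 deg))
d = 0.0761133 nm
a = d * sqrt(h^2+k^2+l^2) = 0.0761133 * sqrt(8)
a = 0.2153 nm
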